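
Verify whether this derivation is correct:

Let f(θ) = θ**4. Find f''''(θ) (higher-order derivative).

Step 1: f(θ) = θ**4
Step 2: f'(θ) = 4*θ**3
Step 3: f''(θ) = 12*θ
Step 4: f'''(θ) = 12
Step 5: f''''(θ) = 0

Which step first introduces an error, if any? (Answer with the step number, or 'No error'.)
Step 3

Step 3 is incorrect due to a wrong exponent.
The step shows: 12*θ
The correct value should be: 12*θ**2

Explanation: The exponent 2 on θ was incorrectly written as 1: the term 12*θ**2 was incorrectly written as 12*θ
The later steps are derived from this incorrect expression, so the error originates in Step 3.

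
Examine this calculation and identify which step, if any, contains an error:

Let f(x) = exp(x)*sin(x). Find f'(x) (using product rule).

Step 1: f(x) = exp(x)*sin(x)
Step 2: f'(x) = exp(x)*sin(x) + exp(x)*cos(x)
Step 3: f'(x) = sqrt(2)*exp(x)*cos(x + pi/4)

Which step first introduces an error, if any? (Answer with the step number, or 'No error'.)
Step 3

Step 3 is incorrect due to a wrong trig function.
The step shows: sqrt(2)*exp(x)*cos(x + pi/4)
The correct value should be: sqrt(2)*exp(x)*sin(x + pi/4)

Explanation: sin(x + pi/4) was incorrectly written as cos(x + pi/4): the term sqrt(2)*exp(x)*sin(x + pi/4) was incorrectly written as sqrt(2)*exp(x)*cos(x + pi/4)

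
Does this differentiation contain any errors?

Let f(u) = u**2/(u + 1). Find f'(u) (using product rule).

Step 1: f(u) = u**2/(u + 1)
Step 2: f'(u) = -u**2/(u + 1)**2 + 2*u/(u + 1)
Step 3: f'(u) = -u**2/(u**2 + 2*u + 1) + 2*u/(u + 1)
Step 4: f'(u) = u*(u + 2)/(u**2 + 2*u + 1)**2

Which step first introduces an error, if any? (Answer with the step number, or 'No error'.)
Step 4

Step 4 is incorrect due to a wrong exponent.
The step shows: u*(u + 2)/(u**2 + 2*u + 1)**2
The correct value should be: u*(u + 2)/(u**2 + 2*u + 1)

Explanation: The exponent -1 on u**2 + 2*u + 1 was incorrectly written as -2: the term u*(u + 2)/(u**2 + 2*u + 1) was incorrectly written as u*(u + 2)/(u**2 + 2*u + 1)**2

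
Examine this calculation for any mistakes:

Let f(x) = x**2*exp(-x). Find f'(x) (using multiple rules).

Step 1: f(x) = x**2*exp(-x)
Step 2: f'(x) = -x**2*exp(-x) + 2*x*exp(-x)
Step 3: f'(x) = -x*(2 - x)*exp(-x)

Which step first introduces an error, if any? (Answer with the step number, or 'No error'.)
Step 3

Step 3 is incorrect due to a sign flip.
The step shows: -x*(2 - x)*exp(-x)
The correct value should be: x*(2 - x)*exp(-x)

Explanation: The sign of the whole expression was flipped: the term x*(2 - x)*exp(-x) was incorrectly written as -x*(2 - x)*exp(-x)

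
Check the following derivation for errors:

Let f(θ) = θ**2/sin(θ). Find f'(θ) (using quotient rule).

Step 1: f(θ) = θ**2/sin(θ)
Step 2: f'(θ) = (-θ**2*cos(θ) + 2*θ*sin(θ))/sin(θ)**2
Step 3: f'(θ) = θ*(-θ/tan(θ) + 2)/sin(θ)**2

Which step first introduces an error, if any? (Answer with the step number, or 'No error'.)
Step 3

Step 3 is incorrect due to a wrong exponent.
The step shows: θ*(-θ/tan(θ) + 2)/sin(θ)**2
The correct value should be: θ*(-θ/tan(θ) + 2)/sin(θ)

Explanation: The exponent -1 on sin(θ) was incorrectly written as -2: the term θ*(-θ/tan(θ) + 2)/sin(θ) was incorrectly written as θ*(-θ/tan(θ) + 2)/sin(θ)**2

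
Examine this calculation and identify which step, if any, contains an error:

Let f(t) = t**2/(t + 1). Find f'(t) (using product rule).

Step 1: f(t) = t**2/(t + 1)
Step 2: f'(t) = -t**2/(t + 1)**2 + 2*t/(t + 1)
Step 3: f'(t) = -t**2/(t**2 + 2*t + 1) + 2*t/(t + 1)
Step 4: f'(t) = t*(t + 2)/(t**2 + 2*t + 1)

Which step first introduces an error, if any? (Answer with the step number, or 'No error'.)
No error

All steps in this derivation are correct.
The final answer f'(t) = t*(t + 2)/(t**2 + 2*t + 1) is valid.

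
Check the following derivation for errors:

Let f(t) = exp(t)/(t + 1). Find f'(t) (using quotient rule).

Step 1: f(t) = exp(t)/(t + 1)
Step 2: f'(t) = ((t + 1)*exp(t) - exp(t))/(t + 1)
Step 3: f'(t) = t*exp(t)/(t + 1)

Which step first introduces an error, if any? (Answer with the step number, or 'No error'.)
Step 2

Step 2 is incorrect due to a wrong exponent.
The step shows: ((t + 1)*exp(t) - exp(t))/(t + 1)
The correct value should be: ((t + 1)*exp(t) - exp(t))/(t + 1)**2

Explanation: The exponent -2 on t + 1 was incorrectly written as -1: the term ((t + 1)*exp(t) - exp(t))/(t + 1)**2 was incorrectly written as ((t + 1)*exp(t) - exp(t))/(t + 1)
The later steps are derived from this incorrect expression, so the error originates in Step 2.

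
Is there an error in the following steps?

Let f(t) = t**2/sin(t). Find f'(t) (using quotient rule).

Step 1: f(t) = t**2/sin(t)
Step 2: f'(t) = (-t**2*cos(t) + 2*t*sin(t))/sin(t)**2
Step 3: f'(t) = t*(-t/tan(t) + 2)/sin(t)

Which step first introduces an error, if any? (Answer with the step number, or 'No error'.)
No error

All steps in this derivation are correct.
The final answer f'(t) = t*(-t/tan(t) + 2)/sin(t) is valid.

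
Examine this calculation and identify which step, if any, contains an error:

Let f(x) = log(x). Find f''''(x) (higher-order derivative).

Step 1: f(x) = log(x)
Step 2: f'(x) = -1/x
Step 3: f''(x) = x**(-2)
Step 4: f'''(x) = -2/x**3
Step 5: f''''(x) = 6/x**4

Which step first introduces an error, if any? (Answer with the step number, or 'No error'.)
Step 2

Step 2 is incorrect due to a sign flip.
The step shows: -1/x
The correct value should be: 1/x

Explanation: The sign of the whole expression was flipped: the term 1/x was incorrectly written as -1/x
The later steps are derived from this incorrect expression, so the error originates in Step 2.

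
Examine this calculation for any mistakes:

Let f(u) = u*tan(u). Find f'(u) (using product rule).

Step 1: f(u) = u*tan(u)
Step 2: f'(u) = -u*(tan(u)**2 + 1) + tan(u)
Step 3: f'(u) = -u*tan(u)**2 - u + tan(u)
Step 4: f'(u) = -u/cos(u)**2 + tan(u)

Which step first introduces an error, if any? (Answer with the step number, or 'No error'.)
Step 2

Step 2 is incorrect due to a sign flip.
The step shows: -u*(tan(u)**2 + 1) + tan(u)
The correct value should be: u*(tan(u)**2 + 1) + tan(u)

Explanation: The sign of one term was flipped: the term u*(tan(u)**2 + 1) was incorrectly written as -u*(tan(u)**2 + 1)
The later steps are derived from this incorrect expression, so the error originates in Step 2.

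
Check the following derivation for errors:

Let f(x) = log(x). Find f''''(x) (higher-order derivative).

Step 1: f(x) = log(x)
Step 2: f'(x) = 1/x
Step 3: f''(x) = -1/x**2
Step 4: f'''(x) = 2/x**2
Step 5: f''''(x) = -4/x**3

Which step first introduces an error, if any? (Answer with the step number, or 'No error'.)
Step 4

Step 4 is incorrect due to a wrong exponent.
The step shows: 2/x**2
The correct value should be: 2/x**3

Explanation: The exponent -3 on x was incorrectly written as -2: the term 2/x**3 was incorrectly written as 2/x**2
The later steps are derived from this incorrect expression, so the error originates in Step 4.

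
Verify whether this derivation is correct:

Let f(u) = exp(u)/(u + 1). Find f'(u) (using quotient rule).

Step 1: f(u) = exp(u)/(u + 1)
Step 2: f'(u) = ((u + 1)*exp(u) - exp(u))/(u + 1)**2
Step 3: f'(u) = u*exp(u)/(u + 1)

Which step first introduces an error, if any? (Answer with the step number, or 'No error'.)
Step 3

Step 3 is incorrect due to a wrong exponent.
The step shows: u*exp(u)/(u + 1)
The correct value should be: u*exp(u)/(u + 1)**2

Explanation: The exponent -2 on u + 1 was incorrectly written as -1: the term u*exp(u)/(u + 1)**2 was incorrectly written as u*exp(u)/(u + 1)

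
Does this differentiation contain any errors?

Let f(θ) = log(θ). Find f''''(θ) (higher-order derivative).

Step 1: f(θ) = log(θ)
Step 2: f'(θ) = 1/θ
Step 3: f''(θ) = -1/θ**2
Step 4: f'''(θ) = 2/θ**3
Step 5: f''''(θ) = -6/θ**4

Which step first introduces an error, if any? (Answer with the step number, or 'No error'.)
No error

All steps in this derivation are correct.
The final answer f''''(θ) = -6/θ**4 is valid.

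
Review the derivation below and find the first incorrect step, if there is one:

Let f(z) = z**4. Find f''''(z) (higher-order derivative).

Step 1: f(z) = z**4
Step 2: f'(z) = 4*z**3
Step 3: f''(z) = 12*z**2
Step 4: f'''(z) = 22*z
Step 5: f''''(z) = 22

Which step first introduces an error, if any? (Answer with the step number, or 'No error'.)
Step 4

Step 4 is incorrect due to a wrong coefficient.
The step shows: 22*z
The correct value should be: 24*z

Explanation: The coefficient 24 was incorrectly written as 22: the term 24*z was incorrectly written as 22*z
The later steps are derived from this incorrect expression, so the error originates in Step 4.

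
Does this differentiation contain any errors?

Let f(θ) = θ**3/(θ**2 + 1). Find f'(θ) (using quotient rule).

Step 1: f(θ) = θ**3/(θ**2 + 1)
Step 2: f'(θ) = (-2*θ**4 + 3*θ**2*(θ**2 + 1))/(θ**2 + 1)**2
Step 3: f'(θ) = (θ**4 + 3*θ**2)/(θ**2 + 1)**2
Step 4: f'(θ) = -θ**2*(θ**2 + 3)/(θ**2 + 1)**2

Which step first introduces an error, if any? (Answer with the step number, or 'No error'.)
Step 4

Step 4 is incorrect due to a sign flip.
The step shows: -θ**2*(θ**2 + 3)/(θ**2 + 1)**2
The correct value should be: θ**2*(θ**2 + 3)/(θ**2 + 1)**2

Explanation: The sign of the whole expression was flipped: the term θ**2*(θ**2 + 3)/(θ**2 + 1)**2 was incorrectly written as -θ**2*(θ**2 + 3)/(θ**2 + 1)**2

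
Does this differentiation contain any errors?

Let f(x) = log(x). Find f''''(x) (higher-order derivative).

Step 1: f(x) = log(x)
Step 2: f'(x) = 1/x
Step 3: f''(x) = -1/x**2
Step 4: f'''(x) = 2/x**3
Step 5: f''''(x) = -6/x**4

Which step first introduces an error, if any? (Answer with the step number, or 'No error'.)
No error

All steps in this derivation are correct.
The final answer f''''(x) = -6/x**4 is valid.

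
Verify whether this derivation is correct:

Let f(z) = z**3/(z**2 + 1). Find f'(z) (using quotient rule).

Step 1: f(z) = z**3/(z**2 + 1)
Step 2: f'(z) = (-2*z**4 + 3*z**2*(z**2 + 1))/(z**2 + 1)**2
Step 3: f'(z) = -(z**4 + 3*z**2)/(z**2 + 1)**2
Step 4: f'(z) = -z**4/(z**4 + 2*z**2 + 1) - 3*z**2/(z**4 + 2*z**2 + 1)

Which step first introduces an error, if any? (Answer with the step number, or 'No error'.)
Step 3

Step 3 is incorrect due to a sign flip.
The step shows: -(z**4 + 3*z**2)/(z**2 + 1)**2
The correct value should be: (z**4 + 3*z**2)/(z**2 + 1)**2

Explanation: The sign of the whole expression was flipped: the term (z**4 + 3*z**2)/(z**2 + 1)**2 was incorrectly written as -(z**4 + 3*z**2)/(z**2 + 1)**2
The later steps are derived from this incorrect expression, so the error originates in Step 3.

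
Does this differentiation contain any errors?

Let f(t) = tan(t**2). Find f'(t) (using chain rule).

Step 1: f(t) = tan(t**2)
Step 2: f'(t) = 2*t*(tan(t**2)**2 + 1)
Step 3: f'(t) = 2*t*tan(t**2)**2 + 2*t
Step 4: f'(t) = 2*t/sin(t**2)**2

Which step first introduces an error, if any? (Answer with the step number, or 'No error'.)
Step 4

Step 4 is incorrect due to a wrong trig function.
The step shows: 2*t/sin(t**2)**2
The correct value should be: 2*t/cos(t**2)**2

Explanation: cos(t**2) was incorrectly written as sin(t**2): the term 2*t/cos(t**2)**2 was incorrectly written as 2*t/sin(t**2)**2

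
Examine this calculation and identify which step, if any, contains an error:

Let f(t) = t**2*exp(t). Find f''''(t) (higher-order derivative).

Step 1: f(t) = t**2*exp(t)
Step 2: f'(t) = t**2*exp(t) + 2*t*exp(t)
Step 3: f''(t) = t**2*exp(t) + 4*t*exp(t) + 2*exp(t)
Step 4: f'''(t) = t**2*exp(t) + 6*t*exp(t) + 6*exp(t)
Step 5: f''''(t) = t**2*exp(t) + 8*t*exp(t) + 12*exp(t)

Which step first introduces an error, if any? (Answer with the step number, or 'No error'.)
No error

All steps in this derivation are correct.
The final answer f''''(t) = t**2*exp(t) + 8*t*exp(t) + 12*exp(t) is valid.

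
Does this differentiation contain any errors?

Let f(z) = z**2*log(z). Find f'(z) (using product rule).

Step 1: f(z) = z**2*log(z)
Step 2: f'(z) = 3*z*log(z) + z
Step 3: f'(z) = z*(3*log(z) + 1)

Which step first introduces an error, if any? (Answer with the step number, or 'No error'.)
Step 2

Step 2 is incorrect due to a wrong coefficient.
The step shows: 3*z*log(z) + z
The correct value should be: 2*z*log(z) + z

Explanation: The coefficient 2 was incorrectly written as 3: the term 2*z*log(z) was incorrectly written as 3*z*log(z)
The later steps are derived from this incorrect expression, so the error originates in Step 2.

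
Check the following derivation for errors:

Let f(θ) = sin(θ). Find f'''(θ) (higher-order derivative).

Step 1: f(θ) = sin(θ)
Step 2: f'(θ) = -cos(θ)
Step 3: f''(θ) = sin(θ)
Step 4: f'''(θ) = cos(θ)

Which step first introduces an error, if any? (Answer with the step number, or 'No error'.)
Step 2

Step 2 is incorrect due to a sign flip.
The step shows: -cos(θ)
The correct value should be: cos(θ)

Explanation: The sign of the whole expression was flipped: the term cos(θ) was incorrectly written as -cos(θ)
The later steps are derived from this incorrect expression, so the error originates in Step 2.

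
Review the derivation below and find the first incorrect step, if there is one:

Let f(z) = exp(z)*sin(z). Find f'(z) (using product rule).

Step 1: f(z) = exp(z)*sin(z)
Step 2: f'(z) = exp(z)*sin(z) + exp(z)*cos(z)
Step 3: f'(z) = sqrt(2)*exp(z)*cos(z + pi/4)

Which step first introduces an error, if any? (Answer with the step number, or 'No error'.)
Step 3

Step 3 is incorrect due to a wrong trig function.
The step shows: sqrt(2)*exp(z)*cos(z + pi/4)
The correct value should be: sqrt(2)*exp(z)*sin(z + pi/4)

Explanation: sin(z + pi/4) was incorrectly written as cos(z + pi/4): the term sqrt(2)*exp(z)*sin(z + pi/4) was incorrectly written as sqrt(2)*exp(z)*cos(z + pi/4)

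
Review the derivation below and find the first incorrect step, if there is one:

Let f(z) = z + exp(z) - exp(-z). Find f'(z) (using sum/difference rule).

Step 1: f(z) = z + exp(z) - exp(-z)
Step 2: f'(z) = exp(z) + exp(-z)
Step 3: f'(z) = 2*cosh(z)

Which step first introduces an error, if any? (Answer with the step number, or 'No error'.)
Step 2

Step 2 is incorrect due to a dropped term.
The step shows: exp(z) + exp(-z)
The correct value should be: exp(z) + 1 + exp(-z)

Explanation: A term was dropped: the term 1 was incorrectly omitted
The later steps are derived from this incorrect expression, so the error originates in Step 2.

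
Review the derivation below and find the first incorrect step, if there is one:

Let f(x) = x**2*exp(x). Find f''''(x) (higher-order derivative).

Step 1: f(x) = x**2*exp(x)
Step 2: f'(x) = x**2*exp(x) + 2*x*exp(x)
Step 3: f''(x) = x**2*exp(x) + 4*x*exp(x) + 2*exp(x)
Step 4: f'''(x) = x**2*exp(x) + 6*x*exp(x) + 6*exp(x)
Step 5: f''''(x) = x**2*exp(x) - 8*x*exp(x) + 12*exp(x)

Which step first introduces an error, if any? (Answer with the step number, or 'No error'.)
Step 5

Step 5 is incorrect due to a sign flip.
The step shows: x**2*exp(x) - 8*x*exp(x) + 12*exp(x)
The correct value should be: x**2*exp(x) + 8*x*exp(x) + 12*exp(x)

Explanation: The sign of one term was flipped: the term 8*x*exp(x) was incorrectly written as -8*x*exp(x)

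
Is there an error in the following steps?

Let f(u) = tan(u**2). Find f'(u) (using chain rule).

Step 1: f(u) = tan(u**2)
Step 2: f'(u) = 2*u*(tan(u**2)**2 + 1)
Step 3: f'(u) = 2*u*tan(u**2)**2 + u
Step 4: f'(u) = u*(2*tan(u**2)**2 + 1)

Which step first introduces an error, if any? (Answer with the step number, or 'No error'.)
Step 3

Step 3 is incorrect due to a wrong coefficient.
The step shows: 2*u*tan(u**2)**2 + u
The correct value should be: 2*u*tan(u**2)**2 + 2*u

Explanation: The coefficient 2 was incorrectly written as 1: the term 2*u was incorrectly written as u
The later steps are derived from this incorrect expression, so the error originates in Step 3.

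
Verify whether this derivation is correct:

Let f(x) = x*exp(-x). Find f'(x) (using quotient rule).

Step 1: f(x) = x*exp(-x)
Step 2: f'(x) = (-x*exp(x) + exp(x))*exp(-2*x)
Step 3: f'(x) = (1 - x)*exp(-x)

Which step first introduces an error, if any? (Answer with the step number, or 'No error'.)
No error

All steps in this derivation are correct.
The final answer f'(x) = (1 - x)*exp(-x) is valid.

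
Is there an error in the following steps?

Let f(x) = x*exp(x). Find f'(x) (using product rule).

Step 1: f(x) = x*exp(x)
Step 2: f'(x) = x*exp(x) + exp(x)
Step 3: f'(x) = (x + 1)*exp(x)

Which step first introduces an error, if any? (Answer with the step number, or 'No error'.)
No error

All steps in this derivation are correct.
The final answer f'(x) = (x + 1)*exp(x) is valid.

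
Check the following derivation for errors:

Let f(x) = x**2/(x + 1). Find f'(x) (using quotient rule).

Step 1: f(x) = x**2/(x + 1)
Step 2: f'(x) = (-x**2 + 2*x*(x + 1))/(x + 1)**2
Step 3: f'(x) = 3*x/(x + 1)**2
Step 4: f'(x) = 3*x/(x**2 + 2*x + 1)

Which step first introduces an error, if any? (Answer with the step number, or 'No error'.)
Step 3

Step 3 is incorrect due to a wrong exponent.
The step shows: 3*x/(x + 1)**2
The correct value should be: (x**2 + 2*x)/(x + 1)**2

Explanation: The exponent 2 on x was incorrectly written as 1: the term (x**2 + 2*x)/(x + 1)**2 was incorrectly written as 3*x/(x + 1)**2
The later steps are derived from this incorrect expression, so the error originates in Step 3.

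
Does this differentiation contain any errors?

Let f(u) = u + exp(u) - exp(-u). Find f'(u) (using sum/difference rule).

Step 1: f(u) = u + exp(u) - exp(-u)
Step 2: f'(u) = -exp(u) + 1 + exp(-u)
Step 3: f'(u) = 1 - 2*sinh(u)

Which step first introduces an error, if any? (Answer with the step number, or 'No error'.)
Step 2

Step 2 is incorrect due to a sign flip.
The step shows: -exp(u) + 1 + exp(-u)
The correct value should be: exp(u) + 1 + exp(-u)

Explanation: The sign of one term was flipped: the term exp(u) was incorrectly written as -exp(u)
The later steps are derived from this incorrect expression, so the error originates in Step 2.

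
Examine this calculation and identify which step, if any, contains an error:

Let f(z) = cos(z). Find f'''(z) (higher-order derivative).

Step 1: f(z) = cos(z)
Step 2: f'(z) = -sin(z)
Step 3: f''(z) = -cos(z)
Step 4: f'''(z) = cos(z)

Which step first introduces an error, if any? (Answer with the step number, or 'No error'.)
Step 4

Step 4 is incorrect due to a wrong trig function.
The step shows: cos(z)
The correct value should be: sin(z)

Explanation: sin(z) was incorrectly written as cos(z): the term sin(z) was incorrectly written as cos(z)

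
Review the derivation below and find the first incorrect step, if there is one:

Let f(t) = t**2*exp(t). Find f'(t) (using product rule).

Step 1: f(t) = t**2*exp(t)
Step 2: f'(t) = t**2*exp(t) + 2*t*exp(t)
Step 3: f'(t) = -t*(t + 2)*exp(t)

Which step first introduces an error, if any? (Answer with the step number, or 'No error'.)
Step 3

Step 3 is incorrect due to a sign flip.
The step shows: -t*(t + 2)*exp(t)
The correct value should be: t*(t + 2)*exp(t)

Explanation: The sign of the whole expression was flipped: the term t*(t + 2)*exp(t) was incorrectly written as -t*(t + 2)*exp(t)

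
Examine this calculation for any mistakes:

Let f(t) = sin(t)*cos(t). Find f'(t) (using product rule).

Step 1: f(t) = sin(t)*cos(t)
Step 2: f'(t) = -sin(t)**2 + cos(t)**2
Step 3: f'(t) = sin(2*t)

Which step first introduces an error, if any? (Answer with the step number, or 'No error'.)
Step 3

Step 3 is incorrect due to a wrong trig function.
The step shows: sin(2*t)
The correct value should be: cos(2*t)

Explanation: cos(2*t) was incorrectly written as sin(2*t): the term cos(2*t) was incorrectly written as sin(2*t)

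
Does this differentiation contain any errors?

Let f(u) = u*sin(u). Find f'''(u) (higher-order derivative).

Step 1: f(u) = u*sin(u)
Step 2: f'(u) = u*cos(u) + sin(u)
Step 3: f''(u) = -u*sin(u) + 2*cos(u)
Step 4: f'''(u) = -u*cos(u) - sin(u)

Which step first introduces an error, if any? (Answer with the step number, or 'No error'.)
Step 4

Step 4 is incorrect due to a wrong coefficient.
The step shows: -u*cos(u) - sin(u)
The correct value should be: -u*cos(u) - 3*sin(u)

Explanation: The coefficient -3 was incorrectly written as -1: the term -3*sin(u) was incorrectly written as -sin(u)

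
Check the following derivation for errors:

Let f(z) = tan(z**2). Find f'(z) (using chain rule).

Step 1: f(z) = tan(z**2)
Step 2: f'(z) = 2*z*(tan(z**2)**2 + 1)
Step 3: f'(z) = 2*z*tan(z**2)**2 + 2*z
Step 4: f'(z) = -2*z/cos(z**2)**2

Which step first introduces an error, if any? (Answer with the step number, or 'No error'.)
Step 4

Step 4 is incorrect due to a sign flip.
The step shows: -2*z/cos(z**2)**2
The correct value should be: 2*z/cos(z**2)**2

Explanation: The sign of the whole expression was flipped: the term 2*z/cos(z**2)**2 was incorrectly written as -2*z/cos(z**2)**2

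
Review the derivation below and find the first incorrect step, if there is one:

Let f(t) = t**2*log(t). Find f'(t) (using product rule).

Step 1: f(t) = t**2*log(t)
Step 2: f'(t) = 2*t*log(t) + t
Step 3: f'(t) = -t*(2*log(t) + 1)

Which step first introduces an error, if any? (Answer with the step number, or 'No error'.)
Step 3

Step 3 is incorrect due to a sign flip.
The step shows: -t*(2*log(t) + 1)
The correct value should be: t*(2*log(t) + 1)

Explanation: The sign of the whole expression was flipped: the term t*(2*log(t) + 1) was incorrectly written as -t*(2*log(t) + 1)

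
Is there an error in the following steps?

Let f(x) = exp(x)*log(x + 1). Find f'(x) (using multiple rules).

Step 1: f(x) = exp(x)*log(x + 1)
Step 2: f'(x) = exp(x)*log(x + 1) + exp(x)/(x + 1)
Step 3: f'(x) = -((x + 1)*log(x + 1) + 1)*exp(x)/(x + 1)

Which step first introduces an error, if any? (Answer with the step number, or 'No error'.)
Step 3

Step 3 is incorrect due to a sign flip.
The step shows: -((x + 1)*log(x + 1) + 1)*exp(x)/(x + 1)
The correct value should be: ((x + 1)*log(x + 1) + 1)*exp(x)/(x + 1)

Explanation: The sign of the whole expression was flipped: the term ((x + 1)*log(x + 1) + 1)*exp(x)/(x + 1) was incorrectly written as -((x + 1)*log(x + 1) + 1)*exp(x)/(x + 1)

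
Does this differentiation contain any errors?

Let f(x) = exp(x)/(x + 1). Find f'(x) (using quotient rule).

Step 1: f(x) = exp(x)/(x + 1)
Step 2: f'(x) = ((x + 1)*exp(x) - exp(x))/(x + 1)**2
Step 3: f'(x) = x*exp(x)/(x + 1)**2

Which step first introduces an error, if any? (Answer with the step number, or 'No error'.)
No error

All steps in this derivation are correct.
The final answer f'(x) = x*exp(x)/(x + 1)**2 is valid.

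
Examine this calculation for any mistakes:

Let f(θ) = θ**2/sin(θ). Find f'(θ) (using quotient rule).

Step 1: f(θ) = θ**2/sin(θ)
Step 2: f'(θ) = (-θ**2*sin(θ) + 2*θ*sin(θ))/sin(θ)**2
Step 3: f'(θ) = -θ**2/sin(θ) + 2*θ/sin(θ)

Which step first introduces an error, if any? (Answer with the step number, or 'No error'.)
Step 2

Step 2 is incorrect due to a wrong trig function.
The step shows: (-θ**2*sin(θ) + 2*θ*sin(θ))/sin(θ)**2
The correct value should be: (-θ**2*cos(θ) + 2*θ*sin(θ))/sin(θ)**2

Explanation: cos(θ) was incorrectly written as sin(θ): the term (-θ**2*cos(θ) + 2*θ*sin(θ))/sin(θ)**2 was incorrectly written as (-θ**2*sin(θ) + 2*θ*sin(θ))/sin(θ)**2
The later steps are derived from this incorrect expression, so the error originates in Step 2.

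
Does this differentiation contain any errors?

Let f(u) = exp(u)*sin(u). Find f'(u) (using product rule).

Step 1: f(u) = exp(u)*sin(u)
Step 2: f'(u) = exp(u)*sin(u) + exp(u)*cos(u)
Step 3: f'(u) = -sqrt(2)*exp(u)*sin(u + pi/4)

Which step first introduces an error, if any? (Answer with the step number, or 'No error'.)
Step 3

Step 3 is incorrect due to a sign flip.
The step shows: -sqrt(2)*exp(u)*sin(u + pi/4)
The correct value should be: sqrt(2)*exp(u)*sin(u + pi/4)

Explanation: The sign of the whole expression was flipped: the term sqrt(2)*exp(u)*sin(u + pi/4) was incorrectly written as -sqrt(2)*exp(u)*sin(u + pi/4)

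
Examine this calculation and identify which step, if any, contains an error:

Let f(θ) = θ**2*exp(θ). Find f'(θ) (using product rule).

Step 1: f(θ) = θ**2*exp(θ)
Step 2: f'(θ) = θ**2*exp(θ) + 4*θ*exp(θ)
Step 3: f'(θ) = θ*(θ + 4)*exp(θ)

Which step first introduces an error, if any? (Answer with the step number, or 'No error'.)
Step 2

Step 2 is incorrect due to a wrong coefficient.
The step shows: θ**2*exp(θ) + 4*θ*exp(θ)
The correct value should be: θ**2*exp(θ) + 2*θ*exp(θ)

Explanation: The coefficient 2 was incorrectly written as 4: the term 2*θ*exp(θ) was incorrectly written as 4*θ*exp(θ)
The later steps are derived from this incorrect expression, so the error originates in Step 2.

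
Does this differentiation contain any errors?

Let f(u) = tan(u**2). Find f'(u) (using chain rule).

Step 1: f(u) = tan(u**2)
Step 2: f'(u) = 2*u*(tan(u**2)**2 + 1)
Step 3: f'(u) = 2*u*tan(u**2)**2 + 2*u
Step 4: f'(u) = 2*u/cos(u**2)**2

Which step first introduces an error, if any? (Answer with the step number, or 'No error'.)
No error

All steps in this derivation are correct.
The final answer f'(u) = 2*u/cos(u**2)**2 is valid.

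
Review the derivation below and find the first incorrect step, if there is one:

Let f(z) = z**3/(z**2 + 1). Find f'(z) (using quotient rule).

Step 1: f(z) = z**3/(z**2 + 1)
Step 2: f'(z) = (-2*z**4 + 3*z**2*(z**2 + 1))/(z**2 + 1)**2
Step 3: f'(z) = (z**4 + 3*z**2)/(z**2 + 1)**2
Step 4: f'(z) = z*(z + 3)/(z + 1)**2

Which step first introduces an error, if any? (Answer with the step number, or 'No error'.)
Step 4

Step 4 is incorrect due to a wrong exponent.
The step shows: z*(z + 3)/(z + 1)**2
The correct value should be: z**2*(z**2 + 3)/(z**2 + 1)**2

Explanation: The exponent 2 on z was incorrectly written as 1: the term z**2*(z**2 + 3)/(z**2 + 1)**2 was incorrectly written as z*(z + 3)/(z + 1)**2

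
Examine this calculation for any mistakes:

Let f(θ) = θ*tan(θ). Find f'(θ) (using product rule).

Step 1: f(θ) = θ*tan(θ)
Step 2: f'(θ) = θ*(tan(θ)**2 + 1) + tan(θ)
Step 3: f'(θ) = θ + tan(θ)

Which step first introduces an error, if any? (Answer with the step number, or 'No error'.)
Step 3

Step 3 is incorrect due to a dropped term.
The step shows: θ + tan(θ)
The correct value should be: θ*tan(θ)**2 + θ + tan(θ)

Explanation: A term was dropped: the term θ*tan(θ)**2 was incorrectly omitted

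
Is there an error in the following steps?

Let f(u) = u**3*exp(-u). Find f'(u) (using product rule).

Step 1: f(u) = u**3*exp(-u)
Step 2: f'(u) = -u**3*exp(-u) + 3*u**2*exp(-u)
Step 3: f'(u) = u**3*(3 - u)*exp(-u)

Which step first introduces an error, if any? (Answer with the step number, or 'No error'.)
Step 3

Step 3 is incorrect due to a wrong exponent.
The step shows: u**3*(3 - u)*exp(-u)
The correct value should be: u**2*(3 - u)*exp(-u)

Explanation: The exponent 2 on u was incorrectly written as 3: the term u**2*(3 - u)*exp(-u) was incorrectly written as u**3*(3 - u)*exp(-u)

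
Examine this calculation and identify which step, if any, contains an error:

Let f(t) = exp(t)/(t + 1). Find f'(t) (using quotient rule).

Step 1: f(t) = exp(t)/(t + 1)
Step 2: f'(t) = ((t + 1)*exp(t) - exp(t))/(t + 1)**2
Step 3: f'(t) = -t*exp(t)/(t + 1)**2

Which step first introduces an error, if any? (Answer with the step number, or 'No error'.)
Step 3

Step 3 is incorrect due to a sign flip.
The step shows: -t*exp(t)/(t + 1)**2
The correct value should be: t*exp(t)/(t + 1)**2

Explanation: The sign of the whole expression was flipped: the term t*exp(t)/(t + 1)**2 was incorrectly written as -t*exp(t)/(t + 1)**2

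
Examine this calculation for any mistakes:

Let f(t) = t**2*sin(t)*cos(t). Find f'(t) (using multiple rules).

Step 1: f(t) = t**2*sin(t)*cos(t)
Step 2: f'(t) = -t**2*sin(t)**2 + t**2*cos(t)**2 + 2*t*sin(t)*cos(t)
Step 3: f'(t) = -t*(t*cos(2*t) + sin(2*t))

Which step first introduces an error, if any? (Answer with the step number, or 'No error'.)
Step 3

Step 3 is incorrect due to a sign flip.
The step shows: -t*(t*cos(2*t) + sin(2*t))
The correct value should be: t*(t*cos(2*t) + sin(2*t))

Explanation: The sign of the whole expression was flipped: the term t*(t*cos(2*t) + sin(2*t)) was incorrectly written as -t*(t*cos(2*t) + sin(2*t))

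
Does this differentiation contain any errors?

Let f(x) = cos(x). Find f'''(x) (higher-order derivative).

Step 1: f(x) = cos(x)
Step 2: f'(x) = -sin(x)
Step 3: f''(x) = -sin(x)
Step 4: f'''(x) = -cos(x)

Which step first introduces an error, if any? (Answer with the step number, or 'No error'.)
Step 3

Step 3 is incorrect due to a wrong trig function.
The step shows: -sin(x)
The correct value should be: -cos(x)

Explanation: cos(x) was incorrectly written as sin(x): the term -cos(x) was incorrectly written as -sin(x)
The later steps are derived from this incorrect expression, so the error originates in Step 3.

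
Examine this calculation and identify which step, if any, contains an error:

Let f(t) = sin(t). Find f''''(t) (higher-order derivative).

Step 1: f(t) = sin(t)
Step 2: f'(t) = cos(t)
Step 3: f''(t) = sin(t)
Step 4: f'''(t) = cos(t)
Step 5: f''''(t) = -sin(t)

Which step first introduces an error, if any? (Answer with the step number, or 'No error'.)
Step 3

Step 3 is incorrect due to a sign flip.
The step shows: sin(t)
The correct value should be: -sin(t)

Explanation: The sign of the whole expression was flipped: the term -sin(t) was incorrectly written as sin(t)
The later steps are derived from this incorrect expression, so the error originates in Step 3.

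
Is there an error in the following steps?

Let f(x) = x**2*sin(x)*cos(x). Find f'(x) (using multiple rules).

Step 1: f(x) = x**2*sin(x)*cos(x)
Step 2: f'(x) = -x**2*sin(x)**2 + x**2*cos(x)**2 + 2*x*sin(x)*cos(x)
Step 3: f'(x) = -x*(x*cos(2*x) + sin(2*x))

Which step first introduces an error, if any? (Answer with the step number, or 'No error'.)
Step 3

Step 3 is incorrect due to a sign flip.
The step shows: -x*(x*cos(2*x) + sin(2*x))
The correct value should be: x*(x*cos(2*x) + sin(2*x))

Explanation: The sign of the whole expression was flipped: the term x*(x*cos(2*x) + sin(2*x)) was incorrectly written as -x*(x*cos(2*x) + sin(2*x))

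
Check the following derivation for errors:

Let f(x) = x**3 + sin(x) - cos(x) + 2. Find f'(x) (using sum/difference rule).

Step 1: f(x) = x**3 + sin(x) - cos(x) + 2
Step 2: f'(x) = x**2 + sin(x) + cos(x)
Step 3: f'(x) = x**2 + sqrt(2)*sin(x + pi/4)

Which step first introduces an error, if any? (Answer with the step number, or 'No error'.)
Step 2

Step 2 is incorrect due to a wrong coefficient.
The step shows: x**2 + sin(x) + cos(x)
The correct value should be: 3*x**2 + sin(x) + cos(x)

Explanation: The coefficient 3 was incorrectly written as 1: the term 3*x**2 was incorrectly written as x**2
The later steps are derived from this incorrect expression, so the error originates in Step 2.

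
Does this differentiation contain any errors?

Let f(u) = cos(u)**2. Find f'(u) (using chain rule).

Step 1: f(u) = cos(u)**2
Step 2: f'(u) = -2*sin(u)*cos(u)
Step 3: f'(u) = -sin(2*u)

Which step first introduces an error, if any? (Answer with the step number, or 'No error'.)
No error

All steps in this derivation are correct.
The final answer f'(u) = -sin(2*u) is valid.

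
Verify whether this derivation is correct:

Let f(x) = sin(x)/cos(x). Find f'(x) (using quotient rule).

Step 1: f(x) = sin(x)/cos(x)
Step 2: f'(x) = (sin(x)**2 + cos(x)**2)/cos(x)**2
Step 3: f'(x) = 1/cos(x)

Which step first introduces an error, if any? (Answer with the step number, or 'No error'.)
Step 3

Step 3 is incorrect due to a wrong exponent.
The step shows: 1/cos(x)
The correct value should be: cos(x)**(-2)

Explanation: The exponent -2 on cos(x) was incorrectly written as -1: the term cos(x)**(-2) was incorrectly written as 1/cos(x)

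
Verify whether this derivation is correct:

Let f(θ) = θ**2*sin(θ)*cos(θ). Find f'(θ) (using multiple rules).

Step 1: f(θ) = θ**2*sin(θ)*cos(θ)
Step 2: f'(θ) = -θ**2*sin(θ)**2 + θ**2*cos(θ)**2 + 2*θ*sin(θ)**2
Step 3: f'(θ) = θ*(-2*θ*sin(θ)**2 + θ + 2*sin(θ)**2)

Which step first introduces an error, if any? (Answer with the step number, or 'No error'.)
Step 2

Step 2 is incorrect due to a wrong trig function.
The step shows: -θ**2*sin(θ)**2 + θ**2*cos(θ)**2 + 2*θ*sin(θ)**2
The correct value should be: -θ**2*sin(θ)**2 + θ**2*cos(θ)**2 + 2*θ*sin(θ)*cos(θ)

Explanation: cos(θ) was incorrectly written as sin(θ): the term 2*θ*sin(θ)*cos(θ) was incorrectly written as 2*θ*sin(θ)**2
The later steps are derived from this incorrect expression, so the error originates in Step 2.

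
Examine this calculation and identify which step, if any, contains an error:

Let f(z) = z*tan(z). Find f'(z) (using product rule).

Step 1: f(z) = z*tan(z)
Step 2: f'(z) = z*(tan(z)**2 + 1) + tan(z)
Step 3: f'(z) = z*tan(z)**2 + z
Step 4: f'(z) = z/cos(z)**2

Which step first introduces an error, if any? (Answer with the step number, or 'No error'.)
Step 3

Step 3 is incorrect due to a dropped term.
The step shows: z*tan(z)**2 + z
The correct value should be: z*tan(z)**2 + z + tan(z)

Explanation: A term was dropped: the term tan(z) was incorrectly omitted
The later steps are derived from this incorrect expression, so the error originates in Step 3.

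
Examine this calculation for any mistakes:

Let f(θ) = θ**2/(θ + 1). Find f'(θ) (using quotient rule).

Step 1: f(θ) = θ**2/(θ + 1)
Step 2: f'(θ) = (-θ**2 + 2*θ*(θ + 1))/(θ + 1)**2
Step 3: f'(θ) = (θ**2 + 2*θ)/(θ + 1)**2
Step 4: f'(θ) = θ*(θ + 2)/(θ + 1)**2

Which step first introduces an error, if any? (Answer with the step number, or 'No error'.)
No error

All steps in this derivation are correct.
The final answer f'(θ) = θ*(θ + 2)/(θ + 1)**2 is valid.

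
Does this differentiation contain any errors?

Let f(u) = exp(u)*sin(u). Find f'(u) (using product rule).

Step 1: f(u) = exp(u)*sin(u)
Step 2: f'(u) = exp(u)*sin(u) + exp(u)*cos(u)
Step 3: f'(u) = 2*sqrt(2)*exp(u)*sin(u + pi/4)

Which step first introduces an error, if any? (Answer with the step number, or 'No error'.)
Step 3

Step 3 is incorrect due to a wrong exponent.
The step shows: 2*sqrt(2)*exp(u)*sin(u + pi/4)
The correct value should be: sqrt(2)*exp(u)*sin(u + pi/4)

Explanation: The exponent 1/2 on 2 was incorrectly written as 3/2: the term sqrt(2)*exp(u)*sin(u + pi/4) was incorrectly written as 2*sqrt(2)*exp(u)*sin(u + pi/4)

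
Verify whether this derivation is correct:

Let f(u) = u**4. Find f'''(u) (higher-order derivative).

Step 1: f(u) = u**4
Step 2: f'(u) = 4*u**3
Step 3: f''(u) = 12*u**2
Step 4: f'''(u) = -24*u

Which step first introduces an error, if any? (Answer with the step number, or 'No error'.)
Step 4

Step 4 is incorrect due to a sign flip.
The step shows: -24*u
The correct value should be: 24*u

Explanation: The sign of the whole expression was flipped: the term 24*u was incorrectly written as -24*u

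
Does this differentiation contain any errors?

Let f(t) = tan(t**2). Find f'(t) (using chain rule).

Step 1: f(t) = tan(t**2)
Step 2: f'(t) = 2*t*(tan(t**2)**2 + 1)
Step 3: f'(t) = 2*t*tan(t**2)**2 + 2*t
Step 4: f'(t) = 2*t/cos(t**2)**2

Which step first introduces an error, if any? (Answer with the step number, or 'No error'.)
No error

All steps in this derivation are correct.
The final answer f'(t) = 2*t/cos(t**2)**2 is valid.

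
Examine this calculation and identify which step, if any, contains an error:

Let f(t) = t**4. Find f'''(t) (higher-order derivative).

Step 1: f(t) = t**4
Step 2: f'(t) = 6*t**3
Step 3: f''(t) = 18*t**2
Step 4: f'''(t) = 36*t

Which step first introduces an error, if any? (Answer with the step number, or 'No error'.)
Step 2

Step 2 is incorrect due to a wrong coefficient.
The step shows: 6*t**3
The correct value should be: 4*t**3

Explanation: The coefficient 4 was incorrectly written as 6: the term 4*t**3 was incorrectly written as 6*t**3
The later steps are derived from this incorrect expression, so the error originates in Step 2.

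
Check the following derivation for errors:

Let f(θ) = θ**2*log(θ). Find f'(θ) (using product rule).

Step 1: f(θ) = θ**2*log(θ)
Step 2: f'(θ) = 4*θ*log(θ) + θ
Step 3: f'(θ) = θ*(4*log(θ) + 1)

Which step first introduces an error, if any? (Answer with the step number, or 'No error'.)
Step 2

Step 2 is incorrect due to a wrong coefficient.
The step shows: 4*θ*log(θ) + θ
The correct value should be: 2*θ*log(θ) + θ

Explanation: The coefficient 2 was incorrectly written as 4: the term 2*θ*log(θ) was incorrectly written as 4*θ*log(θ)
The later steps are derived from this incorrect expression, so the error originates in Step 2.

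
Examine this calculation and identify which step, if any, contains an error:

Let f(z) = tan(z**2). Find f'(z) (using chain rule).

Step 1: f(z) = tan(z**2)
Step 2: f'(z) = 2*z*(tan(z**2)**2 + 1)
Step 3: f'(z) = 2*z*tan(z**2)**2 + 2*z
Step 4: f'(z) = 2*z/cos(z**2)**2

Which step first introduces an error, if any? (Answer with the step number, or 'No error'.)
No error

All steps in this derivation are correct.
The final answer f'(z) = 2*z/cos(z**2)**2 is valid.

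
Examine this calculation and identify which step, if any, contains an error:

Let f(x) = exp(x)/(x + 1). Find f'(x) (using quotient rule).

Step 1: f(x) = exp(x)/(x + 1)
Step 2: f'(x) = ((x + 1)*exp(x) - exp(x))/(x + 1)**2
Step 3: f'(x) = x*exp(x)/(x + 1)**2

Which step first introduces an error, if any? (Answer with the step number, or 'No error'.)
No error

All steps in this derivation are correct.
The final answer f'(x) = x*exp(x)/(x + 1)**2 is valid.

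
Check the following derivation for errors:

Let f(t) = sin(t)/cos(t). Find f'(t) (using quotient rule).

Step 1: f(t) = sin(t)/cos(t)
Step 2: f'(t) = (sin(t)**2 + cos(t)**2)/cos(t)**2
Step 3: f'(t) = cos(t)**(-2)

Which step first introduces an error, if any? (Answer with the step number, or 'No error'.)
No error

All steps in this derivation are correct.
The final answer f'(t) = cos(t)**(-2) is valid.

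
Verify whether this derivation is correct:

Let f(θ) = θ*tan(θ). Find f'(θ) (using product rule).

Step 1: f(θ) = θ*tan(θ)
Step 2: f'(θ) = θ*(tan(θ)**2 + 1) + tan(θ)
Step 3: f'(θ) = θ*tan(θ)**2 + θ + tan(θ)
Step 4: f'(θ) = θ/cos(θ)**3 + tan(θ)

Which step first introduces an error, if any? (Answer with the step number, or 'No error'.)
Step 4

Step 4 is incorrect due to a wrong exponent.
The step shows: θ/cos(θ)**3 + tan(θ)
The correct value should be: θ/cos(θ)**2 + tan(θ)

Explanation: The exponent -2 on cos(θ) was incorrectly written as -3: the term θ/cos(θ)**2 was incorrectly written as θ/cos(θ)**3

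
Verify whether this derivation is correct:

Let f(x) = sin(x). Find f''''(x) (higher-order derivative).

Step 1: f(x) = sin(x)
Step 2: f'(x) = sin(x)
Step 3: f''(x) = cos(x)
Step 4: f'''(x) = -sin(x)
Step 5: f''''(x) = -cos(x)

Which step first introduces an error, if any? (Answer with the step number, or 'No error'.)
Step 2

Step 2 is incorrect due to a wrong trig function.
The step shows: sin(x)
The correct value should be: cos(x)

Explanation: cos(x) was incorrectly written as sin(x): the term cos(x) was incorrectly written as sin(x)
The later steps are derived from this incorrect expression, so the error originates in Step 2.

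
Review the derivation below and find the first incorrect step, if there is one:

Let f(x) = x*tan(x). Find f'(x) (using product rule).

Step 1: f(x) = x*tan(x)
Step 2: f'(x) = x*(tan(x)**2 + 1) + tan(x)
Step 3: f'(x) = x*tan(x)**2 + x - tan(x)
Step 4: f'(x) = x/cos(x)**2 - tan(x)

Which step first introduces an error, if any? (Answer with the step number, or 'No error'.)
Step 3

Step 3 is incorrect due to a sign flip.
The step shows: x*tan(x)**2 + x - tan(x)
The correct value should be: x*tan(x)**2 + x + tan(x)

Explanation: The sign of one term was flipped: the term tan(x) was incorrectly written as -tan(x)
The later steps are derived from this incorrect expression, so the error originates in Step 3.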